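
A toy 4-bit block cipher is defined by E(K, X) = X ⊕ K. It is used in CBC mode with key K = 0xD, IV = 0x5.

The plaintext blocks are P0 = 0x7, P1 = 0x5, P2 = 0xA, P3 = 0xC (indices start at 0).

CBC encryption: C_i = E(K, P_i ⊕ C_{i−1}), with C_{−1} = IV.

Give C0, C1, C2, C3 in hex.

C0 = 0xF, C1 = 0x7, C2 = 0x0, C3 = 0x1

C0: P0 ⊕ 0x5 = 0x2; E(K, 0x2) = 0xF.
C1: P1 ⊕ 0xF = 0xA; E(K, 0xA) = 0x7.
C2: P2 ⊕ 0x7 = 0xD; E(K, 0xD) = 0x0.
C3: P3 ⊕ 0x0 = 0xC; E(K, 0xC) = 0x1.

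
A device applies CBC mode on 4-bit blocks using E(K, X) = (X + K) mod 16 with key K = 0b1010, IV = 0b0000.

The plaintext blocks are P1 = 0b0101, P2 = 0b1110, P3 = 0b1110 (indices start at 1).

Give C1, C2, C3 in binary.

CBC encryption: C_i = E(K, P_i ⊕ C_{i−1}), with C_{0} = IV.
C1: P1 ⊕ 0b0000 = 0b0101; E(K, 0b0101) = 0b1111.
C2: P2 ⊕ 0b1111 = 0b0001; E(K, 0b0001) = 0b1011.
C3: P3 ⊕ 0b1011 = 0b0101; E(K, 0b0101) = 0b1111.

C1 = 0b1111, C2 = 0b1011, C3 = 0b1111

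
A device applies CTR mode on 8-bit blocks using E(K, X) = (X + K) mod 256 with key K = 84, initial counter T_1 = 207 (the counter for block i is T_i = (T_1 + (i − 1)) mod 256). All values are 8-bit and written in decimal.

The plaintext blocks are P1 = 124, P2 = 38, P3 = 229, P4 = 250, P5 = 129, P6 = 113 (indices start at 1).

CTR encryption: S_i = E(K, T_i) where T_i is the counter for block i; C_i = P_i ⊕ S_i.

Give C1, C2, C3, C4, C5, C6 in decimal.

C1 = 95, C2 = 2, C3 = 192, C4 = 220, C5 = 166, C6 = 89

C1: T = 207, S = E(K, T) = 35; 124 ⊕ 35 = 95.
C2: T = 208, S = E(K, T) = 36; 38 ⊕ 36 = 2.
C3: T = 209, S = E(K, T) = 37; 229 ⊕ 37 = 192.
C4: T = 210, S = E(K, T) = 38; 250 ⊕ 38 = 220.
C5: T = 211, S = E(K, T) = 39; 129 ⊕ 39 = 166.
C6: T = 212, S = E(K, T) = 40; 113 ⊕ 40 = 89.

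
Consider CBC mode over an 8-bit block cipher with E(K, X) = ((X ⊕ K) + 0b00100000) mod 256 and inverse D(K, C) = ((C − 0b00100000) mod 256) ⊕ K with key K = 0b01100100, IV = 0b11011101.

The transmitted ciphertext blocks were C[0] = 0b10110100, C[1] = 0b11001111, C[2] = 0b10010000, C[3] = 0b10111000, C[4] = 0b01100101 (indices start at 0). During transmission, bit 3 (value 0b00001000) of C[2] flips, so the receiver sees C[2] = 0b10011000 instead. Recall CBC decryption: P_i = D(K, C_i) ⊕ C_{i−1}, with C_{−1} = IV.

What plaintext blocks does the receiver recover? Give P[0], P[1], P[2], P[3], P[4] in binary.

Only C[2] changed, to 0b10011000. In CBC, a change in C_i garbles P_i and flips the same bit in P_{i+1}. Decrypting the received ciphertext:
P[0]: D(K, 0b10110100) = 0b11110000; 0b11110000 ⊕ 0b11011101 = 0b00101101.
P[1]: D(K, 0b11001111) = 0b11001011; 0b11001011 ⊕ 0b10110100 = 0b01111111.
P[2]: D(K, 0b10011000) = 0b00011100; 0b00011100 ⊕ 0b11001111 = 0b11010011.
P[3]: D(K, 0b10111000) = 0b11111100; 0b11111100 ⊕ 0b10011000 = 0b01100100.
P[4]: D(K, 0b01100101) = 0b00100001; 0b00100001 ⊕ 0b10111000 = 0b10011001.
Blocks that differ from the original plaintext: P[2], P[3].

P[0] = 0b00101101, P[1] = 0b01111111, P[2] = 0b11010011, P[3] = 0b01100100, P[4] = 0b10011001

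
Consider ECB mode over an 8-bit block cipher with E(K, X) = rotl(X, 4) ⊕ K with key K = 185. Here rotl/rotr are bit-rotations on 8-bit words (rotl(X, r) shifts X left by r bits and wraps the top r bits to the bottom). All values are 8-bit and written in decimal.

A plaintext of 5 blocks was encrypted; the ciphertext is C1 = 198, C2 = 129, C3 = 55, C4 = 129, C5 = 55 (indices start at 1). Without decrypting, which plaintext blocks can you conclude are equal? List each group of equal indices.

ECB encrypts each block independently with the same key, so equal ciphertext blocks imply equal plaintext blocks.
C2 = C4 = 129, so P2 = P4.
C3 = C5 = 55, so P3 = P5.

P2 = P4; P3 = P5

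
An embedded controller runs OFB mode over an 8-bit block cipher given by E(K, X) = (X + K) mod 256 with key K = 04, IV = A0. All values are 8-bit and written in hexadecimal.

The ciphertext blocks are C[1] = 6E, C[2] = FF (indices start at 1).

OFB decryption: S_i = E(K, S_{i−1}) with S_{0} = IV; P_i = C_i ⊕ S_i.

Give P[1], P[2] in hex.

P[1]: S = E(K, A0) = A4; 6E ⊕ A4 = CA.
P[2]: S = E(K, A4) = A8; FF ⊕ A8 = 57.

P[1] = CA, P[2] = 57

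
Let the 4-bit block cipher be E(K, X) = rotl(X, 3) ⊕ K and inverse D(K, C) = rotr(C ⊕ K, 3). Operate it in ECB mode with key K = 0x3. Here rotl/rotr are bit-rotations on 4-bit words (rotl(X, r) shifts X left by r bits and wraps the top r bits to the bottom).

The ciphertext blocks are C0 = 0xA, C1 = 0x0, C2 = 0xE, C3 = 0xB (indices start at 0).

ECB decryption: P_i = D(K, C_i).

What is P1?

P1: D(K, 0x0) = 0x6.

P1 = 0x6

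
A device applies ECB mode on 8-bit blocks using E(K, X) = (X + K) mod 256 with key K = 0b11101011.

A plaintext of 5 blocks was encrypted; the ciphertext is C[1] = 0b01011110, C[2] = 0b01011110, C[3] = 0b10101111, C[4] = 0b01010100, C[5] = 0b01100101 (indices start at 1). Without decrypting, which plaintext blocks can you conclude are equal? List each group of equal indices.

ECB encrypts each block independently with the same key, so equal ciphertext blocks imply equal plaintext blocks.
C[1] = C[2] = 0b01011110, so P[1] = P[2].

P[1] = P[2]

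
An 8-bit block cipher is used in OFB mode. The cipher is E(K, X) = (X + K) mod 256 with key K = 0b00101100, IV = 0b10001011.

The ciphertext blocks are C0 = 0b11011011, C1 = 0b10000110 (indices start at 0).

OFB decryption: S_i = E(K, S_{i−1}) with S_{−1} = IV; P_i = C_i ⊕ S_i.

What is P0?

P0 = 0b01101100

P0: S = E(K, 0b10001011) = 0b10110111; 0b11011011 ⊕ 0b10110111 = 0b01101100.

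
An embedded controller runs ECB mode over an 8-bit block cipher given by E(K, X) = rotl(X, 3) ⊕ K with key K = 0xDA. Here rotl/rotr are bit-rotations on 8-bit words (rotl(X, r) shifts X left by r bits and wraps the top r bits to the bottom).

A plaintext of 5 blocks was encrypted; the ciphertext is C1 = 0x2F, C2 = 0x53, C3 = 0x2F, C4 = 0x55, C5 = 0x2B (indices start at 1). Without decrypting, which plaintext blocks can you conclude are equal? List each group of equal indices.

ECB encrypts each block independently with the same key, so equal ciphertext blocks imply equal plaintext blocks.
C1 = C3 = 0x2F, so P1 = P3.

P1 = P3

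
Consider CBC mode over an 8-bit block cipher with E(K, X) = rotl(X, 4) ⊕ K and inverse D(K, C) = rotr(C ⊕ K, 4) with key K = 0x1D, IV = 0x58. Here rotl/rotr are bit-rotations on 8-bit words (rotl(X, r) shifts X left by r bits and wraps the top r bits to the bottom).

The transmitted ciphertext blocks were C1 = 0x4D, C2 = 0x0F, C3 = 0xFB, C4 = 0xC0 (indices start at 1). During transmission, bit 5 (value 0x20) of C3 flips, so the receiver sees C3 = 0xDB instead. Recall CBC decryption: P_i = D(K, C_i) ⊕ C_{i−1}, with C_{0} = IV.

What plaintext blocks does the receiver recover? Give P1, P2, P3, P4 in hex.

P1 = 0x5D, P2 = 0x6C, P3 = 0x63, P4 = 0x06

Only C3 changed, to 0xDB. In CBC, a change in C_i garbles P_i and flips the same bit in P_{i+1}. Decrypting the received ciphertext:
P1: D(K, 0x4D) = 0x05; 0x05 ⊕ 0x58 = 0x5D.
P2: D(K, 0x0F) = 0x21; 0x21 ⊕ 0x4D = 0x6C.
P3: D(K, 0xDB) = 0x6C; 0x6C ⊕ 0x0F = 0x63.
P4: D(K, 0xC0) = 0xDD; 0xDD ⊕ 0xDB = 0x06.
Blocks that differ from the original plaintext: P3, P4.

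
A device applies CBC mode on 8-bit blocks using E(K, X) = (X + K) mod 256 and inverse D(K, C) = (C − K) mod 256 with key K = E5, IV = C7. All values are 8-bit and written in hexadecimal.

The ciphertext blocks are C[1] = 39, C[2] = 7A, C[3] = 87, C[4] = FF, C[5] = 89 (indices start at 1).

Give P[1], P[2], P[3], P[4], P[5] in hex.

P[1] = 93, P[2] = AC, P[3] = D8, P[4] = 9D, P[5] = 5B

CBC decryption: P_i = D(K, C_i) ⊕ C_{i−1}, with C_{0} = IV.
P[1]: D(K, 39) = 54; 54 ⊕ C7 = 93.
P[2]: D(K, 7A) = 95; 95 ⊕ 39 = AC.
P[3]: D(K, 87) = A2; A2 ⊕ 7A = D8.
P[4]: D(K, FF) = 1A; 1A ⊕ 87 = 9D.
P[5]: D(K, 89) = A4; A4 ⊕ FF = 5B.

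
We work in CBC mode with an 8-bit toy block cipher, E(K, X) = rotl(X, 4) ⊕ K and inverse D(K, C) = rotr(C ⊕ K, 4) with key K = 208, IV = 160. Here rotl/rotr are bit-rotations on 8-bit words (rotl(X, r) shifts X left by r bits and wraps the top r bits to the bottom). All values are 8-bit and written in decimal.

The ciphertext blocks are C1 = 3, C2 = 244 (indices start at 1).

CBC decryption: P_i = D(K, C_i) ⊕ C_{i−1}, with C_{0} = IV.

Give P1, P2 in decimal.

P1 = 157, P2 = 65

P1: D(K, 3) = 61; 61 ⊕ 160 = 157.
P2: D(K, 244) = 66; 66 ⊕ 3 = 65.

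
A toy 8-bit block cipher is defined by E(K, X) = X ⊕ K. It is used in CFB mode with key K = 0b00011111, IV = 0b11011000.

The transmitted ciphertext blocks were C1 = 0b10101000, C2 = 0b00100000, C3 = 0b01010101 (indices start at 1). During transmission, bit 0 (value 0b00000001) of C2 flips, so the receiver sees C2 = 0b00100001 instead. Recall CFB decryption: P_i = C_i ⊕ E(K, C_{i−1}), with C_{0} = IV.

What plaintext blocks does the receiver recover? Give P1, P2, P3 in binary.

P1 = 0b01101111, P2 = 0b10010110, P3 = 0b01101011

Only C2 changed, to 0b00100001. In CFB, a change in C_i flips the same bit in P_i and garbles P_{i+1}. Decrypting the received ciphertext:
P1: E(K, 0b11011000) = 0b11000111; 0b10101000 ⊕ 0b11000111 = 0b01101111.
P2: E(K, 0b10101000) = 0b10110111; 0b00100001 ⊕ 0b10110111 = 0b10010110.
P3: E(K, 0b00100001) = 0b00111110; 0b01010101 ⊕ 0b00111110 = 0b01101011.
Blocks that differ from the original plaintext: P2, P3.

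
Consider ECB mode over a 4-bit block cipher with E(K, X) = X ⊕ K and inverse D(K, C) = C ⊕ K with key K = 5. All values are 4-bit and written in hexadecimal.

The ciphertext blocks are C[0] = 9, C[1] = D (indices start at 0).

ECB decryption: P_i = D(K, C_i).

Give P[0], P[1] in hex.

P[0] = C, P[1] = 8

P[0]: D(K, 9) = C.
P[1]: D(K, D) = 8.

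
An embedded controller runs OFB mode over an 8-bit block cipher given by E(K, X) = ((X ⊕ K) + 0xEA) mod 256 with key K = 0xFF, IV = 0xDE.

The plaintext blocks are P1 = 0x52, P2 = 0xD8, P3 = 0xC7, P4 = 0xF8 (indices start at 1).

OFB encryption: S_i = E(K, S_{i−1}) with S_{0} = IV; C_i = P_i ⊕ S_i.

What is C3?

C1: S = E(K, 0xDE) = 0x0B; 0x52 ⊕ 0x0B = 0x59.
C2: S = E(K, 0x0B) = 0xDE; 0xD8 ⊕ 0xDE = 0x06.
C3: S = E(K, 0xDE) = 0x0B; 0xC7 ⊕ 0x0B = 0xCC.

C3 = 0xCC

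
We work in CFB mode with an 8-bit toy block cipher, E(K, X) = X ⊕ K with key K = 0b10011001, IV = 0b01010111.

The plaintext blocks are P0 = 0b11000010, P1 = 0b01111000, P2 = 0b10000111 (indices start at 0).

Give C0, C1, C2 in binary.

C0 = 0b00001100, C1 = 0b11101101, C2 = 0b11110011

CFB encryption: C_i = P_i ⊕ E(K, C_{i−1}), with C_{−1} = IV.
C0: E(K, 0b01010111) = 0b11001110; 0b11000010 ⊕ 0b11001110 = 0b00001100.
C1: E(K, 0b00001100) = 0b10010101; 0b01111000 ⊕ 0b10010101 = 0b11101101.
C2: E(K, 0b11101101) = 0b01110100; 0b10000111 ⊕ 0b01110100 = 0b11110011.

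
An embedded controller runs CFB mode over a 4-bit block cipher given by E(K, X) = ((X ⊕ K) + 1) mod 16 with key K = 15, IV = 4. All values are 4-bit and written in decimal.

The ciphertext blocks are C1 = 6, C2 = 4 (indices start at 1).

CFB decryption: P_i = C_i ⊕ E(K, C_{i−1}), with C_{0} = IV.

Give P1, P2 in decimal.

P1: E(K, 4) = 12; 6 ⊕ 12 = 10.
P2: E(K, 6) = 10; 4 ⊕ 10 = 14.

P1 = 10, P2 = 14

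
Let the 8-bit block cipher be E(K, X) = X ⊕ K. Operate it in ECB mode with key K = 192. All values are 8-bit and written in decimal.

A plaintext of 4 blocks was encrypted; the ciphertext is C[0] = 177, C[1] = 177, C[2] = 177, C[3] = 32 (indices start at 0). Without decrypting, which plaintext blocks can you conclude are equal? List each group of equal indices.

P[0] = P[1] = P[2]

ECB encrypts each block independently with the same key, so equal ciphertext blocks imply equal plaintext blocks.
C[0] = C[1] = C[2] = 177, so P[0] = P[1] = P[2].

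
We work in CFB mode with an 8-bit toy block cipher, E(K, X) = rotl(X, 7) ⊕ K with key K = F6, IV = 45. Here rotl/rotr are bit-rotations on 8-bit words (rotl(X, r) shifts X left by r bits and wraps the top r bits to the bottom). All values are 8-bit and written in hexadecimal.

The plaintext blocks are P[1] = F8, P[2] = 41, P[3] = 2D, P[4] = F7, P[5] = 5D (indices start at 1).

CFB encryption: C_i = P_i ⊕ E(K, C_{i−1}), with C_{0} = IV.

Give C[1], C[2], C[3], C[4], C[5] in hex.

C[1] = AC, C[2] = E1, C[3] = 2B, C[4] = 94, C[5] = E1

C[1]: E(K, 45) = 54; F8 ⊕ 54 = AC.
C[2]: E(K, AC) = A0; 41 ⊕ A0 = E1.
C[3]: E(K, E1) = 06; 2D ⊕ 06 = 2B.
C[4]: E(K, 2B) = 63; F7 ⊕ 63 = 94.
C[5]: E(K, 94) = BC; 5D ⊕ BC = E1.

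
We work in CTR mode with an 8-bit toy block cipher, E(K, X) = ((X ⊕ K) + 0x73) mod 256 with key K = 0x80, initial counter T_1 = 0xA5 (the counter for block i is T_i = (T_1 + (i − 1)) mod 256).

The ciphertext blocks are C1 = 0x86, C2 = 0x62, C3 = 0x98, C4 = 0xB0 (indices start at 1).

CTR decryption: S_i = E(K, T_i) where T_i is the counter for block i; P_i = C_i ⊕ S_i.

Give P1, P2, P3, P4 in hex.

P1 = 0x1E, P2 = 0xFB, P3 = 0x02, P4 = 0x2B

P1: T = 0xA5, S = E(K, T) = 0x98; 0x86 ⊕ 0x98 = 0x1E.
P2: T = 0xA6, S = E(K, T) = 0x99; 0x62 ⊕ 0x99 = 0xFB.
P3: T = 0xA7, S = E(K, T) = 0x9A; 0x98 ⊕ 0x9A = 0x02.
P4: T = 0xA8, S = E(K, T) = 0x9B; 0xB0 ⊕ 0x9B = 0x2B.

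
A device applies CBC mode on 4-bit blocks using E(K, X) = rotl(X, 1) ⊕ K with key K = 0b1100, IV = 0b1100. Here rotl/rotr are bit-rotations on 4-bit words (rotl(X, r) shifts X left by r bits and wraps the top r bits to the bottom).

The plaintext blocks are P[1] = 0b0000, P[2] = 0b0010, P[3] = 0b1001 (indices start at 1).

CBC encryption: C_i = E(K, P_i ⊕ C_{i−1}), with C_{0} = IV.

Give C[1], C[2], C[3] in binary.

C[1] = 0b0101, C[2] = 0b0010, C[3] = 0b1011

C[1]: P[1] ⊕ 0b1100 = 0b1100; E(K, 0b1100) = 0b0101.
C[2]: P[2] ⊕ 0b0101 = 0b0111; E(K, 0b0111) = 0b0010.
C[3]: P[3] ⊕ 0b0010 = 0b1011; E(K, 0b1011) = 0b1011.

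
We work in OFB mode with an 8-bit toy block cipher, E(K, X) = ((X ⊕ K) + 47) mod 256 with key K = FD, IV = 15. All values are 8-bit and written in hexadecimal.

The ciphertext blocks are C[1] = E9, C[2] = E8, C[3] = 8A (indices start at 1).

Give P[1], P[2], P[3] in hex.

OFB decryption: S_i = E(K, S_{i−1}) with S_{0} = IV; P_i = C_i ⊕ S_i.
P[1]: S = E(K, 15) = 2F; E9 ⊕ 2F = C6.
P[2]: S = E(K, 2F) = 19; E8 ⊕ 19 = F1.
P[3]: S = E(K, 19) = 2B; 8A ⊕ 2B = A1.

P[1] = C6, P[2] = F1, P[3] = A1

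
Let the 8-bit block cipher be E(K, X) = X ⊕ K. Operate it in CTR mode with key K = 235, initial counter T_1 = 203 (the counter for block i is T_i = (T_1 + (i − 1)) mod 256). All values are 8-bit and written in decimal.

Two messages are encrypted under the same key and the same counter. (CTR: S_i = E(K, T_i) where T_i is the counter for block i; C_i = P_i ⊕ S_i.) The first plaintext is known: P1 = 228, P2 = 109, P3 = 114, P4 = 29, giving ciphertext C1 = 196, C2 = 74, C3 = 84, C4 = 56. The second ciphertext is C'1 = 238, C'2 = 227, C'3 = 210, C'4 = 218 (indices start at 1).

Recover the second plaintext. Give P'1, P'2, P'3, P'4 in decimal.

P'1 = 206, P'2 = 196, P'3 = 244, P'4 = 255

In CTR with a reused counter, both messages share the same keystream S_i, so C_i ⊕ C'_i = P_i ⊕ P'_i and thus P'_i = P_i ⊕ C_i ⊕ C'_i.
P'1: 228 ⊕ 196 ⊕ 238 = 206.
P'2: 109 ⊕ 74 ⊕ 227 = 196.
P'3: 114 ⊕ 84 ⊕ 210 = 244.
P'4: 29 ⊕ 56 ⊕ 218 = 255.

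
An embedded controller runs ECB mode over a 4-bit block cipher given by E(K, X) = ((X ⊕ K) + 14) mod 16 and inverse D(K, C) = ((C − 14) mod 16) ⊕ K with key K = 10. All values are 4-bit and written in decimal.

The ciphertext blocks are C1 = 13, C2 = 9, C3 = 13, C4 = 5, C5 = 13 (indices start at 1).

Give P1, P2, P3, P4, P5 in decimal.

P1 = 5, P2 = 1, P3 = 5, P4 = 13, P5 = 5

ECB decryption: P_i = D(K, C_i).
P1: D(K, 13) = 5.
P2: D(K, 9) = 1.
P3: D(K, 13) = 5.
P4: D(K, 5) = 13.
P5: D(K, 13) = 5.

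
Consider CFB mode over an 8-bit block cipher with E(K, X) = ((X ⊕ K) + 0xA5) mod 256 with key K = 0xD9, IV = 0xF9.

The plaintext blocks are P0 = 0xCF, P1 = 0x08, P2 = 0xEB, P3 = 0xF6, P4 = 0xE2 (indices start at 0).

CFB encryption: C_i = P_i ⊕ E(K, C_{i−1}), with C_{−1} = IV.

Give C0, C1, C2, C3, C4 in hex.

C0 = 0x0A, C1 = 0x70, C2 = 0xA5, C3 = 0xD7, C4 = 0x51

C0: E(K, 0xF9) = 0xC5; 0xCF ⊕ 0xC5 = 0x0A.
C1: E(K, 0x0A) = 0x78; 0x08 ⊕ 0x78 = 0x70.
C2: E(K, 0x70) = 0x4E; 0xEB ⊕ 0x4E = 0xA5.
C3: E(K, 0xA5) = 0x21; 0xF6 ⊕ 0x21 = 0xD7.
C4: E(K, 0xD7) = 0xB3; 0xE2 ⊕ 0xB3 = 0x51.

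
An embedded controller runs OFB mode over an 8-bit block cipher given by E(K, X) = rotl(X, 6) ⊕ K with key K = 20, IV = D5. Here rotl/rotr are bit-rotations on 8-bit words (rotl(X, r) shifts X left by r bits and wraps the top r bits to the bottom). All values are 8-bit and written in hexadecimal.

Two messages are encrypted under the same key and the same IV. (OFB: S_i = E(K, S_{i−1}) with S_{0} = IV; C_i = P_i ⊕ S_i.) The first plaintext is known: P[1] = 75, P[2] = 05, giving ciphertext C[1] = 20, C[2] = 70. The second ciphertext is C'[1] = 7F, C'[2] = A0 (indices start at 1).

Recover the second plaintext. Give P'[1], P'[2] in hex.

In OFB with a reused IV, both messages share the same keystream S_i, so C_i ⊕ C'_i = P_i ⊕ P'_i and thus P'_i = P_i ⊕ C_i ⊕ C'_i.
P'[1]: 75 ⊕ 20 ⊕ 7F = 2A.
P'[2]: 05 ⊕ 70 ⊕ A0 = D5.

P'[1] = 2A, P'[2] = D5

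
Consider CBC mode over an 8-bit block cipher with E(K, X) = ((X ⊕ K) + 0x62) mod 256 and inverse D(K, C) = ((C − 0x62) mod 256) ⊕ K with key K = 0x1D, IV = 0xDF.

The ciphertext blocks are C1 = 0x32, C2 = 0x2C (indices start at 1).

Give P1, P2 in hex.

P1 = 0x12, P2 = 0xE5

CBC decryption: P_i = D(K, C_i) ⊕ C_{i−1}, with C_{0} = IV.
P1: D(K, 0x32) = 0xCD; 0xCD ⊕ 0xDF = 0x12.
P2: D(K, 0x2C) = 0xD7; 0xD7 ⊕ 0x32 = 0xE5.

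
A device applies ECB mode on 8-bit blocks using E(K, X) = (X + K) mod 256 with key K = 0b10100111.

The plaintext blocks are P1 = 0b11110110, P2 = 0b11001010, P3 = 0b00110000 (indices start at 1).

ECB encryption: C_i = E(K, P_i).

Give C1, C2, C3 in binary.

C1: E(K, 0b11110110) = 0b10011101.
C2: E(K, 0b11001010) = 0b01110001.
C3: E(K, 0b00110000) = 0b11010111.

C1 = 0b10011101, C2 = 0b01110001, C3 = 0b11010111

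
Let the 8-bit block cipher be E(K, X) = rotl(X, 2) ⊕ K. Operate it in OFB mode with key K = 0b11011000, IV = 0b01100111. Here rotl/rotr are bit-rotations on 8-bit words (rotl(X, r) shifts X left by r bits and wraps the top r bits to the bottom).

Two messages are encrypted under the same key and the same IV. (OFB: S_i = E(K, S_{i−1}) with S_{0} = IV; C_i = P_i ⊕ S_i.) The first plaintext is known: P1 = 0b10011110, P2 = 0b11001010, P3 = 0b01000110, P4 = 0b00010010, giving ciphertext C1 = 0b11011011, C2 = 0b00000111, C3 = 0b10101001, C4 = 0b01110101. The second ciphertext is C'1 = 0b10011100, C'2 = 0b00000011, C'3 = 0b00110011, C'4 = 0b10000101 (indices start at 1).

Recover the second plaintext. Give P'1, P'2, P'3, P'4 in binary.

P'1 = 0b11011001, P'2 = 0b11001110, P'3 = 0b11011100, P'4 = 0b11100010

In OFB with a reused IV, both messages share the same keystream S_i, so C_i ⊕ C'_i = P_i ⊕ P'_i and thus P'_i = P_i ⊕ C_i ⊕ C'_i.
P'1: 0b10011110 ⊕ 0b11011011 ⊕ 0b10011100 = 0b11011001.
P'2: 0b11001010 ⊕ 0b00000111 ⊕ 0b00000011 = 0b11001110.
P'3: 0b01000110 ⊕ 0b10101001 ⊕ 0b00110011 = 0b11011100.
P'4: 0b00010010 ⊕ 0b01110101 ⊕ 0b10000101 = 0b11100010.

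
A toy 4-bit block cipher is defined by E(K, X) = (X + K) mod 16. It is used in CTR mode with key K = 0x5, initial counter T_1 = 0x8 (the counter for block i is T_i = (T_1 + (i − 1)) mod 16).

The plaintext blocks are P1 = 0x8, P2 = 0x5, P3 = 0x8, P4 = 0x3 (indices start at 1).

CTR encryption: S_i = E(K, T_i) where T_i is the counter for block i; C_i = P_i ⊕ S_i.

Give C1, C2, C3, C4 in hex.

C1 = 0x5, C2 = 0xB, C3 = 0x7, C4 = 0x3

C1: T = 0x8, S = E(K, T) = 0xD; 0x8 ⊕ 0xD = 0x5.
C2: T = 0x9, S = E(K, T) = 0xE; 0x5 ⊕ 0xE = 0xB.
C3: T = 0xA, S = E(K, T) = 0xF; 0x8 ⊕ 0xF = 0x7.
C4: T = 0xB, S = E(K, T) = 0x0; 0x3 ⊕ 0x0 = 0x3.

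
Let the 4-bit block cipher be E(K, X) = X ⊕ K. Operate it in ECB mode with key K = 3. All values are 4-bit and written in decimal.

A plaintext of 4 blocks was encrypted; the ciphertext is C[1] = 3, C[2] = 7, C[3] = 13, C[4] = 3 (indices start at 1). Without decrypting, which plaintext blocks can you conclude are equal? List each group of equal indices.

P[1] = P[4]

ECB encrypts each block independently with the same key, so equal ciphertext blocks imply equal plaintext blocks.
C[1] = C[4] = 3, so P[1] = P[4].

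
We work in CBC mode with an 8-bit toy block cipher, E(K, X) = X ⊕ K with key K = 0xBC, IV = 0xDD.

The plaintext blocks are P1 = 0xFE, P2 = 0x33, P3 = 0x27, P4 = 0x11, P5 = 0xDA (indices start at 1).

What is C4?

CBC encryption: C_i = E(K, P_i ⊕ C_{i−1}), with C_{0} = IV.
C1: P1 ⊕ 0xDD = 0x23; E(K, 0x23) = 0x9F.
C2: P2 ⊕ 0x9F = 0xAC; E(K, 0xAC) = 0x10.
C3: P3 ⊕ 0x10 = 0x37; E(K, 0x37) = 0x8B.
C4: P4 ⊕ 0x8B = 0x9A; E(K, 0x9A) = 0x26.

C4 = 0x26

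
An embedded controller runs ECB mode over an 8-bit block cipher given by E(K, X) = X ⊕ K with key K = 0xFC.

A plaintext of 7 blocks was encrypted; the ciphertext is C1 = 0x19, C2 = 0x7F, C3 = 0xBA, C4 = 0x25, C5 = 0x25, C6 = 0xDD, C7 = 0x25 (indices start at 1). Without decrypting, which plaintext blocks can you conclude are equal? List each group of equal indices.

P4 = P5 = P7

ECB encrypts each block independently with the same key, so equal ciphertext blocks imply equal plaintext blocks.
C4 = C5 = C7 = 0x25, so P4 = P5 = P7.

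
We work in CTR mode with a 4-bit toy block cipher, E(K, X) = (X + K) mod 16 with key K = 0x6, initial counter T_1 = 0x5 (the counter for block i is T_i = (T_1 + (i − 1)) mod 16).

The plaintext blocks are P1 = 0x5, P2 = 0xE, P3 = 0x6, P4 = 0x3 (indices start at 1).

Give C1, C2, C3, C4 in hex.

C1 = 0xE, C2 = 0x2, C3 = 0xB, C4 = 0xD

CTR encryption: S_i = E(K, T_i) where T_i is the counter for block i; C_i = P_i ⊕ S_i.
C1: T = 0x5, S = E(K, T) = 0xB; 0x5 ⊕ 0xB = 0xE.
C2: T = 0x6, S = E(K, T) = 0xC; 0xE ⊕ 0xC = 0x2.
C3: T = 0x7, S = E(K, T) = 0xD; 0x6 ⊕ 0xD = 0xB.
C4: T = 0x8, S = E(K, T) = 0xE; 0x3 ⊕ 0xE = 0xD.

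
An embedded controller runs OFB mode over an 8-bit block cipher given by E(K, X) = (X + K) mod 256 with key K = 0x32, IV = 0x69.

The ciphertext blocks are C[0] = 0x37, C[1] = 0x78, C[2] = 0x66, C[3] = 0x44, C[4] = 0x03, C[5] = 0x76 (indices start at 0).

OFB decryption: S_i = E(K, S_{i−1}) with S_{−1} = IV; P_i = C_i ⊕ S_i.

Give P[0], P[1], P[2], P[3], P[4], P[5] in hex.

P[0] = 0xAC, P[1] = 0xB5, P[2] = 0x99, P[3] = 0x75, P[4] = 0x60, P[5] = 0xE3

P[0]: S = E(K, 0x69) = 0x9B; 0x37 ⊕ 0x9B = 0xAC.
P[1]: S = E(K, 0x9B) = 0xCD; 0x78 ⊕ 0xCD = 0xB5.
P[2]: S = E(K, 0xCD) = 0xFF; 0x66 ⊕ 0xFF = 0x99.
P[3]: S = E(K, 0xFF) = 0x31; 0x44 ⊕ 0x31 = 0x75.
P[4]: S = E(K, 0x31) = 0x63; 0x03 ⊕ 0x63 = 0x60.
P[5]: S = E(K, 0x63) = 0x95; 0x76 ⊕ 0x95 = 0xE3.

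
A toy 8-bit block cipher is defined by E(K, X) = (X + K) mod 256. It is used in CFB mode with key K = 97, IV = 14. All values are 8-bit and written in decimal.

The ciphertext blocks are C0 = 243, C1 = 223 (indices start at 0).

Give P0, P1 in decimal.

CFB decryption: P_i = C_i ⊕ E(K, C_{i−1}), with C_{−1} = IV.
P0: E(K, 14) = 111; 243 ⊕ 111 = 156.
P1: E(K, 243) = 84; 223 ⊕ 84 = 139.

P0 = 156, P1 = 139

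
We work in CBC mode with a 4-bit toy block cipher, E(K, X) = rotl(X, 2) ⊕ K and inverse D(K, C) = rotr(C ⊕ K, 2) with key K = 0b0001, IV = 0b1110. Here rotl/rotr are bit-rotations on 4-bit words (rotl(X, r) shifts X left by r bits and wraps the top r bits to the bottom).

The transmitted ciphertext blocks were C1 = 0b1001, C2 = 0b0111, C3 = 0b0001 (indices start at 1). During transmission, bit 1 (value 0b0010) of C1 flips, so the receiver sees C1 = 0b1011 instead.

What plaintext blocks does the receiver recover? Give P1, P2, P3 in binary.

P1 = 0b0100, P2 = 0b0010, P3 = 0b0111

CBC decryption: P_i = D(K, C_i) ⊕ C_{i−1}, with C_{0} = IV.
Only C1 changed, to 0b1011. In CBC, a change in C_i garbles P_i and flips the same bit in P_{i+1}. Decrypting the received ciphertext:
P1: D(K, 0b1011) = 0b1010; 0b1010 ⊕ 0b1110 = 0b0100.
P2: D(K, 0b0111) = 0b1001; 0b1001 ⊕ 0b1011 = 0b0010.
P3: D(K, 0b0001) = 0b0000; 0b0000 ⊕ 0b0111 = 0b0111.
Blocks that differ from the original plaintext: P1, P2.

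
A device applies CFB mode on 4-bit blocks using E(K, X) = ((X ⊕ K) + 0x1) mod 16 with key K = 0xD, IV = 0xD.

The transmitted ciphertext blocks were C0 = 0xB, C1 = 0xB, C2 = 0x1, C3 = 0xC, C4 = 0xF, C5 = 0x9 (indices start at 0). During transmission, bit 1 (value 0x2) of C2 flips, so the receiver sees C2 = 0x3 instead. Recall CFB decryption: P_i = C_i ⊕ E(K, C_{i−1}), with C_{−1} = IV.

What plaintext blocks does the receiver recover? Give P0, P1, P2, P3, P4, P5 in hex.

P0 = 0xA, P1 = 0xC, P2 = 0x4, P3 = 0x3, P4 = 0xD, P5 = 0xA

Only C2 changed, to 0x3. In CFB, a change in C_i flips the same bit in P_i and garbles P_{i+1}. Decrypting the received ciphertext:
P0: E(K, 0xD) = 0x1; 0xB ⊕ 0x1 = 0xA.
P1: E(K, 0xB) = 0x7; 0xB ⊕ 0x7 = 0xC.
P2: E(K, 0xB) = 0x7; 0x3 ⊕ 0x7 = 0x4.
P3: E(K, 0x3) = 0xF; 0xC ⊕ 0xF = 0x3.
P4: E(K, 0xC) = 0x2; 0xF ⊕ 0x2 = 0xD.
P5: E(K, 0xF) = 0x3; 0x9 ⊕ 0x3 = 0xA.
Blocks that differ from the original plaintext: P2, P3.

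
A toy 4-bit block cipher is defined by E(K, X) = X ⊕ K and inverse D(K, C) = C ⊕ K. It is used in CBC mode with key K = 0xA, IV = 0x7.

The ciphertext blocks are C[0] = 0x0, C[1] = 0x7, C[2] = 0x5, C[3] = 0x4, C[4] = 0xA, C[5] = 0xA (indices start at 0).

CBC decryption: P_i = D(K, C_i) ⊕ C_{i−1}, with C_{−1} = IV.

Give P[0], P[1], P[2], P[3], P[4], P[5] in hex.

P[0] = 0xD, P[1] = 0xD, P[2] = 0x8, P[3] = 0xB, P[4] = 0x4, P[5] = 0xA

P[0]: D(K, 0x0) = 0xA; 0xA ⊕ 0x7 = 0xD.
P[1]: D(K, 0x7) = 0xD; 0xD ⊕ 0x0 = 0xD.
P[2]: D(K, 0x5) = 0xF; 0xF ⊕ 0x7 = 0x8.
P[3]: D(K, 0x4) = 0xE; 0xE ⊕ 0x5 = 0xB.
P[4]: D(K, 0xA) = 0x0; 0x0 ⊕ 0x4 = 0x4.
P[5]: D(K, 0xA) = 0x0; 0x0 ⊕ 0xA = 0xA.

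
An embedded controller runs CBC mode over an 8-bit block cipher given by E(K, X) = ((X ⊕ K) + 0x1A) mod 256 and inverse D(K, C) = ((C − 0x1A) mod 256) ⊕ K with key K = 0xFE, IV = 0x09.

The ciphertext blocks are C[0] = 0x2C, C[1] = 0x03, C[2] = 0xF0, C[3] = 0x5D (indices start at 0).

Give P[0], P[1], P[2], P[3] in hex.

CBC decryption: P_i = D(K, C_i) ⊕ C_{i−1}, with C_{−1} = IV.
P[0]: D(K, 0x2C) = 0xEC; 0xEC ⊕ 0x09 = 0xE5.
P[1]: D(K, 0x03) = 0x17; 0x17 ⊕ 0x2C = 0x3B.
P[2]: D(K, 0xF0) = 0x28; 0x28 ⊕ 0x03 = 0x2B.
P[3]: D(K, 0x5D) = 0xBD; 0xBD ⊕ 0xF0 = 0x4D.

P[0] = 0xE5, P[1] = 0x3B, P[2] = 0x2B, P[3] = 0x4D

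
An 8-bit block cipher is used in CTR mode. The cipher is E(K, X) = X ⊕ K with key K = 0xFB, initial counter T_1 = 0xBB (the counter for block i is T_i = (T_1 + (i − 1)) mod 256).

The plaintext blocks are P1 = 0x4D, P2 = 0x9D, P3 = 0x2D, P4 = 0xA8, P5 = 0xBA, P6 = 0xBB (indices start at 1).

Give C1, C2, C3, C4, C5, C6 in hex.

C1 = 0x0D, C2 = 0xDA, C3 = 0x6B, C4 = 0xED, C5 = 0xFE, C6 = 0x80

CTR encryption: S_i = E(K, T_i) where T_i is the counter for block i; C_i = P_i ⊕ S_i.
C1: T = 0xBB, S = E(K, T) = 0x40; 0x4D ⊕ 0x40 = 0x0D.
C2: T = 0xBC, S = E(K, T) = 0x47; 0x9D ⊕ 0x47 = 0xDA.
C3: T = 0xBD, S = E(K, T) = 0x46; 0x2D ⊕ 0x46 = 0x6B.
C4: T = 0xBE, S = E(K, T) = 0x45; 0xA8 ⊕ 0x45 = 0xED.
C5: T = 0xBF, S = E(K, T) = 0x44; 0xBA ⊕ 0x44 = 0xFE.
C6: T = 0xC0, S = E(K, T) = 0x3B; 0xBB ⊕ 0x3B = 0x80.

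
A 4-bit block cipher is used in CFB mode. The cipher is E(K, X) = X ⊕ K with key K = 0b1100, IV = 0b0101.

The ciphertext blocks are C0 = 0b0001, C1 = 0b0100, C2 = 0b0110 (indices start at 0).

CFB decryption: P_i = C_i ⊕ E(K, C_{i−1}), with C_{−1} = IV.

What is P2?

P2 = 0b1110

P2: E(K, 0b0100) = 0b1000; 0b0110 ⊕ 0b1000 = 0b1110.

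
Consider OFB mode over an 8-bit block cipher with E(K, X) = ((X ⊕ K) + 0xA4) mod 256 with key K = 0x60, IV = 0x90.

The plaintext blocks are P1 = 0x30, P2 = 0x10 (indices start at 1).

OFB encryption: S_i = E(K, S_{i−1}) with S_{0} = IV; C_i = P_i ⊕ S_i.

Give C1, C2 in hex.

C1: S = E(K, 0x90) = 0x94; 0x30 ⊕ 0x94 = 0xA4.
C2: S = E(K, 0x94) = 0x98; 0x10 ⊕ 0x98 = 0x88.

C1 = 0xA4, C2 = 0x88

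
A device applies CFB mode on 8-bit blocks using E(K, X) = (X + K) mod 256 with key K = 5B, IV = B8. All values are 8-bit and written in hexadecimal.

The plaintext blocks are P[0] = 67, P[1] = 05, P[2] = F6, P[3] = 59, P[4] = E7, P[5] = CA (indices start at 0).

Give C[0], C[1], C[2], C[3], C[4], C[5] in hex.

CFB encryption: C_i = P_i ⊕ E(K, C_{i−1}), with C_{−1} = IV.
C[0]: E(K, B8) = 13; 67 ⊕ 13 = 74.
C[1]: E(K, 74) = CF; 05 ⊕ CF = CA.
C[2]: E(K, CA) = 25; F6 ⊕ 25 = D3.
C[3]: E(K, D3) = 2E; 59 ⊕ 2E = 77.
C[4]: E(K, 77) = D2; E7 ⊕ D2 = 35.
C[5]: E(K, 35) = 90; CA ⊕ 90 = 5A.

C[0] = 74, C[1] = CA, C[2] = D3, C[3] = 77, C[4] = 35, C[5] = 5A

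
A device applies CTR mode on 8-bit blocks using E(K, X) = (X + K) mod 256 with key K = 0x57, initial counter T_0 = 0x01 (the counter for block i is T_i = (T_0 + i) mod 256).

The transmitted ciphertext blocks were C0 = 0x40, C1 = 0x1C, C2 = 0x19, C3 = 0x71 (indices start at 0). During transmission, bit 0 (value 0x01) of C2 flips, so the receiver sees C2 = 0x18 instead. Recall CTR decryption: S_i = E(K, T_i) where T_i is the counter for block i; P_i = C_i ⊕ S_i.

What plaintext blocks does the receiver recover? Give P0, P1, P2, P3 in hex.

P0 = 0x18, P1 = 0x45, P2 = 0x42, P3 = 0x2A

Only C2 changed, to 0x18. In CTR, a change in C_i flips the same bit in P_i only; the keystream is unaffected. Decrypting the received ciphertext:
P0: T = 0x01, S = E(K, T) = 0x58; 0x40 ⊕ 0x58 = 0x18.
P1: T = 0x02, S = E(K, T) = 0x59; 0x1C ⊕ 0x59 = 0x45.
P2: T = 0x03, S = E(K, T) = 0x5A; 0x18 ⊕ 0x5A = 0x42.
P3: T = 0x04, S = E(K, T) = 0x5B; 0x71 ⊕ 0x5B = 0x2A.
Blocks that differ from the original plaintext: P2.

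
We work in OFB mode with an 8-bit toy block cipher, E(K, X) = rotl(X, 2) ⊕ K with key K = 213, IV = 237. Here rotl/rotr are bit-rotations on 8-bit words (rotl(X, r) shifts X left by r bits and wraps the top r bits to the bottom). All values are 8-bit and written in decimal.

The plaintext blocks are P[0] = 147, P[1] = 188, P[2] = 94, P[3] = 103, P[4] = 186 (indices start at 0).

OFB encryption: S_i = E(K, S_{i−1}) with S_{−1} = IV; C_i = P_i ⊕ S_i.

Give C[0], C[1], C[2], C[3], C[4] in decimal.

C[0]: S = E(K, 237) = 98; 147 ⊕ 98 = 241.
C[1]: S = E(K, 98) = 92; 188 ⊕ 92 = 224.
C[2]: S = E(K, 92) = 164; 94 ⊕ 164 = 250.
C[3]: S = E(K, 164) = 71; 103 ⊕ 71 = 32.
C[4]: S = E(K, 71) = 200; 186 ⊕ 200 = 114.

C[0] = 241, C[1] = 224, C[2] = 250, C[3] = 32, C[4] = 114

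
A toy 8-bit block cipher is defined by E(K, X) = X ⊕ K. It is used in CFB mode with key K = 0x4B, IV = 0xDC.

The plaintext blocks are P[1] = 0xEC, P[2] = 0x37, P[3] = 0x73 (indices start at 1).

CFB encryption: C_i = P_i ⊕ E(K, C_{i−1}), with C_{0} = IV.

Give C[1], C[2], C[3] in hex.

C[1] = 0x7B, C[2] = 0x07, C[3] = 0x3F

C[1]: E(K, 0xDC) = 0x97; 0xEC ⊕ 0x97 = 0x7B.
C[2]: E(K, 0x7B) = 0x30; 0x37 ⊕ 0x30 = 0x07.
C[3]: E(K, 0x07) = 0x4C; 0x73 ⊕ 0x4C = 0x3F.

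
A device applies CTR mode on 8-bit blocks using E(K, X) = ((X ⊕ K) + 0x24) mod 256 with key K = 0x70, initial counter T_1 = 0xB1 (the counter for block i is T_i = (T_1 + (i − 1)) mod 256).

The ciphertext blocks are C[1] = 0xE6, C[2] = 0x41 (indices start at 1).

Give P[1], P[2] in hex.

P[1] = 0x03, P[2] = 0xA7

CTR decryption: S_i = E(K, T_i) where T_i is the counter for block i; P_i = C_i ⊕ S_i.
P[1]: T = 0xB1, S = E(K, T) = 0xE5; 0xE6 ⊕ 0xE5 = 0x03.
P[2]: T = 0xB2, S = E(K, T) = 0xE6; 0x41 ⊕ 0xE6 = 0xA7.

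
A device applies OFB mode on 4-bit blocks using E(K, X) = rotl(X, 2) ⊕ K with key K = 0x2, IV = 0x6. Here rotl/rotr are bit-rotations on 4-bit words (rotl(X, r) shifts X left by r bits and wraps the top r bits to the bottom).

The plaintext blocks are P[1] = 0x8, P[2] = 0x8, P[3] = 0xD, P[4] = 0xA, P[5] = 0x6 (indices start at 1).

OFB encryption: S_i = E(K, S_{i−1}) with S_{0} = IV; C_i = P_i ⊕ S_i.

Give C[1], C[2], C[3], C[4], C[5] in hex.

C[1]: S = E(K, 0x6) = 0xB; 0x8 ⊕ 0xB = 0x3.
C[2]: S = E(K, 0xB) = 0xC; 0x8 ⊕ 0xC = 0x4.
C[3]: S = E(K, 0xC) = 0x1; 0xD ⊕ 0x1 = 0xC.
C[4]: S = E(K, 0x1) = 0x6; 0xA ⊕ 0x6 = 0xC.
C[5]: S = E(K, 0x6) = 0xB; 0x6 ⊕ 0xB = 0xD.

C[1] = 0x3, C[2] = 0x4, C[3] = 0xC, C[4] = 0xC, C[5] = 0xD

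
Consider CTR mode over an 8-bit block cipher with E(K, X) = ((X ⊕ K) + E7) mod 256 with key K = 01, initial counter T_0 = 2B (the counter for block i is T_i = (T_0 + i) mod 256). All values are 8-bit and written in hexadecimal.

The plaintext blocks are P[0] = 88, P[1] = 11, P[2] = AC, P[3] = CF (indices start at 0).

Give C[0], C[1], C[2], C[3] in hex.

CTR encryption: S_i = E(K, T_i) where T_i is the counter for block i; C_i = P_i ⊕ S_i.
C[0]: T = 2B, S = E(K, T) = 11; 88 ⊕ 11 = 99.
C[1]: T = 2C, S = E(K, T) = 14; 11 ⊕ 14 = 05.
C[2]: T = 2D, S = E(K, T) = 13; AC ⊕ 13 = BF.
C[3]: T = 2E, S = E(K, T) = 16; CF ⊕ 16 = D9.

C[0] = 99, C[1] = 05, C[2] = BF, C[3] = D9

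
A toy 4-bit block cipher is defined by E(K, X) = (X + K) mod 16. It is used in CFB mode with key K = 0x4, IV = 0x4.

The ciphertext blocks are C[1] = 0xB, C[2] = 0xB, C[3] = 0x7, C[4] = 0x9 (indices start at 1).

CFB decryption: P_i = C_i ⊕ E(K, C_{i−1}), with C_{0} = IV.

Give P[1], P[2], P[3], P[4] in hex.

P[1]: E(K, 0x4) = 0x8; 0xB ⊕ 0x8 = 0x3.
P[2]: E(K, 0xB) = 0xF; 0xB ⊕ 0xF = 0x4.
P[3]: E(K, 0xB) = 0xF; 0x7 ⊕ 0xF = 0x8.
P[4]: E(K, 0x7) = 0xB; 0x9 ⊕ 0xB = 0x2.

P[1] = 0x3, P[2] = 0x4, P[3] = 0x8, P[4] = 0x2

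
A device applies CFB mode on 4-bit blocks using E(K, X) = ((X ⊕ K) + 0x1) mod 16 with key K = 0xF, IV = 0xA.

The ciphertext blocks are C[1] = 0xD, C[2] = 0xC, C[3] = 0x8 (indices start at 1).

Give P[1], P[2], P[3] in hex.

P[1] = 0xB, P[2] = 0xF, P[3] = 0xC

CFB decryption: P_i = C_i ⊕ E(K, C_{i−1}), with C_{0} = IV.
P[1]: E(K, 0xA) = 0x6; 0xD ⊕ 0x6 = 0xB.
P[2]: E(K, 0xD) = 0x3; 0xC ⊕ 0x3 = 0xF.
P[3]: E(K, 0xC) = 0x4; 0x8 ⊕ 0x4 = 0xC.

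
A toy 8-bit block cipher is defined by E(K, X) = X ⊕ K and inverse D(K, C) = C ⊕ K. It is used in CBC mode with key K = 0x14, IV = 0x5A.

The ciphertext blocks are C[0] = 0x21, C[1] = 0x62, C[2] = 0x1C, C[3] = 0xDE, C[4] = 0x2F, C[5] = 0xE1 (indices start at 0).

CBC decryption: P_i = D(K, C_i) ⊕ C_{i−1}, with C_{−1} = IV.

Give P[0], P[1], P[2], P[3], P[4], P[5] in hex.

P[0] = 0x6F, P[1] = 0x57, P[2] = 0x6A, P[3] = 0xD6, P[4] = 0xE5, P[5] = 0xDA

P[0]: D(K, 0x21) = 0x35; 0x35 ⊕ 0x5A = 0x6F.
P[1]: D(K, 0x62) = 0x76; 0x76 ⊕ 0x21 = 0x57.
P[2]: D(K, 0x1C) = 0x08; 0x08 ⊕ 0x62 = 0x6A.
P[3]: D(K, 0xDE) = 0xCA; 0xCA ⊕ 0x1C = 0xD6.
P[4]: D(K, 0x2F) = 0x3B; 0x3B ⊕ 0xDE = 0xE5.
P[5]: D(K, 0xE1) = 0xF5; 0xF5 ⊕ 0x2F = 0xDA.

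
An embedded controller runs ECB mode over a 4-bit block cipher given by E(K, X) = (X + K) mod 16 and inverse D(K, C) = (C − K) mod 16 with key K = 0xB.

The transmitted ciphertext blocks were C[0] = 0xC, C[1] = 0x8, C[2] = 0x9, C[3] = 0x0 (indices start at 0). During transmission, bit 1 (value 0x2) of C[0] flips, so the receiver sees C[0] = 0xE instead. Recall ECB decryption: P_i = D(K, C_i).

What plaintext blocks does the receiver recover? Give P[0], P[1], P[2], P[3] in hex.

Only C[0] changed, to 0xE. In ECB, a change in C_i affects only P_i. Decrypting the received ciphertext:
P[0]: D(K, 0xE) = 0x3.
P[1]: D(K, 0x8) = 0xD.
P[2]: D(K, 0x9) = 0xE.
P[3]: D(K, 0x0) = 0x5.
Blocks that differ from the original plaintext: P[0].

P[0] = 0x3, P[1] = 0xD, P[2] = 0xE, P[3] = 0x5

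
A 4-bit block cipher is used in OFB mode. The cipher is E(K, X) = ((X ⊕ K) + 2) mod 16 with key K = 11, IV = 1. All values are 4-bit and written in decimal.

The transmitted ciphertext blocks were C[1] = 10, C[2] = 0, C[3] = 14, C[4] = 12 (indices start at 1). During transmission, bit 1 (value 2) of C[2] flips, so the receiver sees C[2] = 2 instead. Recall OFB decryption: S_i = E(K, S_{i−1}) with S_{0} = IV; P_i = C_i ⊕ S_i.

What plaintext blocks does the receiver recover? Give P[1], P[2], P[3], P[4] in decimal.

P[1] = 6, P[2] = 11, P[3] = 10, P[4] = 13

Only C[2] changed, to 2. In OFB, a change in C_i flips the same bit in P_i only; the keystream is unaffected. Decrypting the received ciphertext:
P[1]: S = E(K, 1) = 12; 10 ⊕ 12 = 6.
P[2]: S = E(K, 12) = 9; 2 ⊕ 9 = 11.
P[3]: S = E(K, 9) = 4; 14 ⊕ 4 = 10.
P[4]: S = E(K, 4) = 1; 12 ⊕ 1 = 13.
Blocks that differ from the original plaintext: P[2].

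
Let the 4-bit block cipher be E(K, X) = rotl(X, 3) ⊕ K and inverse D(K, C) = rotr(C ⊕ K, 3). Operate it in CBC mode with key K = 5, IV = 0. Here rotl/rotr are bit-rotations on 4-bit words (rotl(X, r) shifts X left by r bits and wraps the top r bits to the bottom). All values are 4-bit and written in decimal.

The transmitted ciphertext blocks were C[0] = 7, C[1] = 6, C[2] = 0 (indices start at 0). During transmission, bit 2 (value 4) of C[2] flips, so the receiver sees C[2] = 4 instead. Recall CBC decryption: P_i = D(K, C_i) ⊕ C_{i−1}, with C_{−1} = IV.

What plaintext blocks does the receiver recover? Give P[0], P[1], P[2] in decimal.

Only C[2] changed, to 4. In CBC, a change in C_i garbles P_i and flips the same bit in P_{i+1}. Decrypting the received ciphertext:
P[0]: D(K, 7) = 4; 4 ⊕ 0 = 4.
P[1]: D(K, 6) = 6; 6 ⊕ 7 = 1.
P[2]: D(K, 4) = 2; 2 ⊕ 6 = 4.
Blocks that differ from the original plaintext: P[2].

P[0] = 4, P[1] = 1, P[2] = 4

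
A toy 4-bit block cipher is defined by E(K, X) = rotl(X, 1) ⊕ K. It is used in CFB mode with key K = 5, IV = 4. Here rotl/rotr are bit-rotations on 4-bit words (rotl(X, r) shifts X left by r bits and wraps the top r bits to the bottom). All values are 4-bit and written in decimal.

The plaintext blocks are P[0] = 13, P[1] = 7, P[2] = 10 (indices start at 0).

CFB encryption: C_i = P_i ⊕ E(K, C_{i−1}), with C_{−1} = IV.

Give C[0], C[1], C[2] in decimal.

C[0]: E(K, 4) = 13; 13 ⊕ 13 = 0.
C[1]: E(K, 0) = 5; 7 ⊕ 5 = 2.
C[2]: E(K, 2) = 1; 10 ⊕ 1 = 11.

C[0] = 0, C[1] = 2, C[2] = 11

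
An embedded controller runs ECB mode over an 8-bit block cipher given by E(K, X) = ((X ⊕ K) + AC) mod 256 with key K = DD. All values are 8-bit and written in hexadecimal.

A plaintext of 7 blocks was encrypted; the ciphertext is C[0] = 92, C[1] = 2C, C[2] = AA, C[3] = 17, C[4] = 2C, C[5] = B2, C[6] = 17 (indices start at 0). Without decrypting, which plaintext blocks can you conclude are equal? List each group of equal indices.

P[1] = P[4]; P[3] = P[6]

ECB encrypts each block independently with the same key, so equal ciphertext blocks imply equal plaintext blocks.
C[1] = C[4] = 2C, so P[1] = P[4].
C[3] = C[6] = 17, so P[3] = P[6].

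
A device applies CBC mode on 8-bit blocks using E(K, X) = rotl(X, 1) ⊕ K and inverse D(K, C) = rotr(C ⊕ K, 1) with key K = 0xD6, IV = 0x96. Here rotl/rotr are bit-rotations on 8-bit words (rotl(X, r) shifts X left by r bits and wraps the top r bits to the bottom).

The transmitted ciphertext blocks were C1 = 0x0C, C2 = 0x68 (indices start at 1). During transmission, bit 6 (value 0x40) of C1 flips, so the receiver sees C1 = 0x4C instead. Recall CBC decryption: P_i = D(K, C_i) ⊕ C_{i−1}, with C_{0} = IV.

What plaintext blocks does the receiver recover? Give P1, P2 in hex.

Only C1 changed, to 0x4C. In CBC, a change in C_i garbles P_i and flips the same bit in P_{i+1}. Decrypting the received ciphertext:
P1: D(K, 0x4C) = 0x4D; 0x4D ⊕ 0x96 = 0xDB.
P2: D(K, 0x68) = 0x5F; 0x5F ⊕ 0x4C = 0x13.
Blocks that differ from the original plaintext: P1, P2.

P1 = 0xDB, P2 = 0x13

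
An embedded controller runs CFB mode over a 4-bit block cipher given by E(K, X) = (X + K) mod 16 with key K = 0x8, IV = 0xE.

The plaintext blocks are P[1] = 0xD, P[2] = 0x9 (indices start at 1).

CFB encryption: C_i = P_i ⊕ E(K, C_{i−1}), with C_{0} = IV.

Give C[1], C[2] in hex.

C[1] = 0xB, C[2] = 0xA

C[1]: E(K, 0xE) = 0x6; 0xD ⊕ 0x6 = 0xB.
C[2]: E(K, 0xB) = 0x3; 0x9 ⊕ 0x3 = 0xA.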